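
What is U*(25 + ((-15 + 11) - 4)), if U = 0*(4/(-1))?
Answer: 0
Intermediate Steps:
U = 0 (U = 0*(4*(-1)) = 0*(-4) = 0)
U*(25 + ((-15 + 11) - 4)) = 0*(25 + ((-15 + 11) - 4)) = 0*(25 + (-4 - 4)) = 0*(25 - 8) = 0*17 = 0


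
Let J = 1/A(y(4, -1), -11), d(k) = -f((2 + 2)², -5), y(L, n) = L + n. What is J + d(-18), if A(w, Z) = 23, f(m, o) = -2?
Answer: 47/23 ≈ 2.0435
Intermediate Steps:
d(k) = 2 (d(k) = -1*(-2) = 2)
J = 1/23 ≈ 0.043478
J + d(-18) = 1/23 + 2 = 47/23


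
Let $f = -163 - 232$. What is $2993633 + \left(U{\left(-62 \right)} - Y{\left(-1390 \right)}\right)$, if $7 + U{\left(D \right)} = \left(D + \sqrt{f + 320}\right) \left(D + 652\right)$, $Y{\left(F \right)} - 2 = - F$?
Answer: $2955654 + 2950 i \sqrt{3} \approx 2.9557 \cdot 10^{6} + 5109.5 i$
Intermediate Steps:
$Y{\left(F \right)} = 2 - F$
$f = -395$
$U{\left(D \right)} = -7 + \left(652 + D\right) \left(D + 5 i \sqrt{3}\right)$ ($U{\left(D \right)} = -7 + \left(D + \sqrt{-395 + 320}\right) \left(D + 652\right) = -7 + \left(D + \sqrt{-75}\right) \left(652 + D\right) = -7 + \left(D + 5 i \sqrt{3}\right) \left(652 + D\right) = -7 + \left(652 + D\right) \left(D + 5 i \sqrt{3}\right)$)
$2993633 + \left(U{\left(-62 \right)} - Y{\left(-1390 \right)}\right) = 2993633 - \left(36589 + 1390 - 3260 i \sqrt{3} - 5 i \left(-62\right) \sqrt{3}\right) = 2993633 - \left(37979 - 2950 i \sqrt{3}\right) = 2955654 + 2950 i \sqrt{3}$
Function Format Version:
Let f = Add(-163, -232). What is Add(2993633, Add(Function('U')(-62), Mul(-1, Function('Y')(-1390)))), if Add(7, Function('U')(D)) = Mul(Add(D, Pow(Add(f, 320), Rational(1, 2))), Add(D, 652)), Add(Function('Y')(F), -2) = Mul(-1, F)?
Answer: Add(2955654, Mul(2950, I, Pow(3, Rational(1, 2)))) ≈ Add(2.9557e+6, Mul(5109.5, I))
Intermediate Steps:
Function('Y')(F) = Add(2, Mul(-1, F))
f = -395
Function('U')(D) = Add(-7, Mul(Add(652, D), Add(D, Mul(5, I, Pow(3, Rational(1, 2)))))) (Function('U')(D) = Add(-7, Mul(Add(D, Pow(Add(-395, 320), Rational(1, 2))), Add(D, 652))) = Add(-7, Mul(Add(D, Pow(-75, Rational(1, 2))), Add(652, D))) = Add(-7, Mul(Add(D, Mul(5, I, Pow(3, Rational(1, 2)))), Add(652, D))) = Add(-7, Mul(Add(652, D), Add(D, Mul(5, I, Pow(3, Rational(1, 2)))))))
Add(2993633, Add(Function('U')(-62), Mul(-1, Function('Y')(-1390)))) = Add(2993633, Add(Add(-7, Pow(-62, 2), Mul(652, -62), Mul(3260, I, Pow(3, Rational(1, 2))), Mul(5, I, -62, Pow(3, Rational(1, 2)))), Mul(-1, Add(2, Mul(-1, -1390))))) = Add(2993633, Add(Add(-7, 3844, -40424, Mul(3260, I, Pow(3, Rational(1, 2))), Mul(-310, I, Pow(3, Rational(1, 2)))), Mul(-1, Add(2, 1390)))) = Add(2993633, Add(Add(-36587, Mul(2950, I, Pow(3, Rational(1, 2)))), Mul(-1, 1392))) = Add(2993633, Add(Add(-36587, Mul(2950, I, Pow(3, Rational(1, 2)))), -1392)) = Add(2993633, Add(-37979, Mul(2950, I, Pow(3, Rational(1, 2))))) = Add(2955654, Mul(2950, I, Pow(3, Rational(1, 2))))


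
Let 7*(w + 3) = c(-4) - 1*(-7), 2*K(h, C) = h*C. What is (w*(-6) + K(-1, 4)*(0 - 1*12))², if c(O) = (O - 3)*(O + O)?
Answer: 144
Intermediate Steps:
K(h, C) = C*h/2 (K(h, C) = (h*C)/2 = (C*h)/2 = C*h/2)
c(O) = 2*O*(-3 + O) (c(O) = (-3 + O)*(2*O) = 2*O*(-3 + O))
w = 6 (w = -3 + (2*(-4)*(-3 - 4) - 1*(-7))/7 = -3 + (2*(-4)*(-7) + 7)/7 = -3 + (56 + 7)/7 = -3 + (⅐)*63 = -3 + 9 = 6)
(w*(-6) + K(-1, 4)*(0 - 1*12))² = (6*(-6) + ((½)*4*(-1))*(0 - 1*12))² = (-36 - 2*(0 - 12))² = (-36 - 2*(-12))² = (-36 + 24)² = (-12)² = 144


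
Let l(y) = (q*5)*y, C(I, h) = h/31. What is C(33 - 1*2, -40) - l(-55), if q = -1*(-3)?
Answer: 25535/31 ≈ 823.71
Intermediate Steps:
q = 3
C(I, h) = h/31 (C(I, h) = h*(1/31) = h/31)
l(y) = 15*y (l(y) = (3*5)*y = 15*y)
C(33 - 1*2, -40) - l(-55) = (1/31)*(-40) - 15*(-55) = -40/31 - 1*(-825) = -40/31 + 825 = 25535/31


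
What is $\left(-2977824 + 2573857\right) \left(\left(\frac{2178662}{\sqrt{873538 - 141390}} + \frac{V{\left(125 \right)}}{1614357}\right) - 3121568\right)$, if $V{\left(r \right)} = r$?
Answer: $\frac{2035721063536999517}{1614357} - \frac{440053776077 \sqrt{183037}}{183037} \approx 1.26 \cdot 10^{12}$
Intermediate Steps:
$\left(-2977824 + 2573857\right) \left(\left(\frac{2178662}{\sqrt{873538 - 141390}} + \frac{V{\left(125 \right)}}{1614357}\right) - 3121568\right) = \left(-2977824 + 2573857\right) \left(\left(\frac{2178662}{\sqrt{873538 - 141390}} + \frac{125}{1614357}\right) - 3121568\right) = - 403967 \left(\left(\frac{2178662}{\sqrt{732148}} + 125 \cdot \frac{1}{1614357}\right) - 3121568\right) = - 403967 \left(\left(\frac{2178662}{2 \sqrt{183037}} + \frac{125}{1614357}\right) - 3121568\right) = - 403967 \left(\left(2178662 \frac{\sqrt{183037}}{366074} + \frac{125}{1614357}\right) - 3121568\right) = - 403967 \left(\left(\frac{1089331 \sqrt{183037}}{183037} + \frac{125}{1614357}\right) - 3121568\right) = - 403967 \left(\left(\frac{125}{1614357} + \frac{1089331 \sqrt{183037}}{183037}\right) - 3121568\right) = - 403967 \left(- \frac{5039325151651}{1614357} + \frac{1089331 \sqrt{183037}}{183037}\right) = \frac{2035721063536999517}{1614357} - \frac{440053776077 \sqrt{183037}}{183037}$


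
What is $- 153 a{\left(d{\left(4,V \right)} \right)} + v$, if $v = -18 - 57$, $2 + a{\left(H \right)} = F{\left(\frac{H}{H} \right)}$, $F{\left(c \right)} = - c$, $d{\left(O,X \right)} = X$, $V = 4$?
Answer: $384$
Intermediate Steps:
$a{\left(H \right)} = -3$ ($a{\left(H \right)} = -2 - \frac{H}{H} = -2 - 1 = -3$)
$v = -75$ ($v = -18 - 57 = -75$)
$- 153 a{\left(d{\left(4,V \right)} \right)} + v = \left(-153\right) \left(-3\right) - 75 = 459 - 75 = 384$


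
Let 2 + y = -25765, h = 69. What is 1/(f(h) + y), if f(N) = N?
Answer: -1/25698 ≈ -3.8914e-5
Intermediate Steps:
y = -25767 (y = -2 - 25765 = -25767)
1/(f(h) + y) = 1/(69 - 25767) = 1/(-25698) = -1/25698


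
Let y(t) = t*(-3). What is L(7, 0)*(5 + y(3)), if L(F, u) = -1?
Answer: 4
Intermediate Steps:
y(t) = -3*t
L(7, 0)*(5 + y(3)) = -(5 - 3*3) = -(5 - 9) = -1*(-4) = 4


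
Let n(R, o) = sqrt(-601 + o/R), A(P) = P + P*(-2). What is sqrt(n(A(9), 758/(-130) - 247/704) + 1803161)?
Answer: sqrt(132742221440400 + 4290*I*sqrt(176771572835))/8580 ≈ 1342.8 + 0.0091231*I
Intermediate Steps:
A(P) = -P (A(P) = P - 2*P = -P)
sqrt(n(A(9), 758/(-130) - 247/704) + 1803161) = sqrt(sqrt(-601 + (758/(-130) - 247/704)/((-1*9))) + 1803161) = sqrt(sqrt(-601 + (758*(-1/130) - 247*1/704)/(-9)) + 1803161) = sqrt(sqrt(-601 + (-379/65 - 247/704)*(-1/9)) + 1803161) = sqrt(sqrt(-601 - 282871/45760*(-1/9)) + 1803161) = sqrt(sqrt(-601 + 282871/411840) + 1803161) = sqrt(sqrt(-247232969/411840) + 1803161) = sqrt(I*sqrt(176771572835)/17160 + 1803161) = sqrt(1803161 + I*sqrt(176771572835)/17160)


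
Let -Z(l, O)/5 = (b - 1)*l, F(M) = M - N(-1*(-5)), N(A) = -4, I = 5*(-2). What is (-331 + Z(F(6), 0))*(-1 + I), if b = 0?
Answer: 3091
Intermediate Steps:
I = -10
F(M) = 4 + M (F(M) = M - 1*(-4) = M + 4 = 4 + M)
Z(l, O) = 5*l (Z(l, O) = -5*(0 - 1)*l = -(-5)*l = 5*l)
(-331 + Z(F(6), 0))*(-1 + I) = (-331 + 5*(4 + 6))*(-1 - 10) = (-331 + 5*10)*(-11) = (-331 + 50)*(-11) = -281*(-11) = 3091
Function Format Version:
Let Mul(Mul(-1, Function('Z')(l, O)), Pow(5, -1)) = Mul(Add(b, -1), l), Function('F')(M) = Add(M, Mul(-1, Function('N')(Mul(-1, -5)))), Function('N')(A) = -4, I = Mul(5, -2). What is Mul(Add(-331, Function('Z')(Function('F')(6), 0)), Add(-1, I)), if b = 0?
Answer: 3091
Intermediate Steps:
I = -10
Function('F')(M) = Add(4, M) (Function('F')(M) = Add(M, Mul(-1, -4)) = Add(M, 4) = Add(4, M))
Function('Z')(l, O) = Mul(5, l) (Function('Z')(l, O) = Mul(-5, Mul(Add(0, -1), l)) = Mul(-5, Mul(-1, l)) = Mul(5, l))
Mul(Add(-331, Function('Z')(Function('F')(6), 0)), Add(-1, I)) = Mul(Add(-331, Mul(5, Add(4, 6))), Add(-1, -10)) = Mul(Add(-331, Mul(5, 10)), -11) = Mul(Add(-331, 50), -11) = Mul(-281, -11) = 3091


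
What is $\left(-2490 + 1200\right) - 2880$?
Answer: $-4170$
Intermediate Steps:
$\left(-2490 + 1200\right) - 2880 = -1290 - 2880 = -4170$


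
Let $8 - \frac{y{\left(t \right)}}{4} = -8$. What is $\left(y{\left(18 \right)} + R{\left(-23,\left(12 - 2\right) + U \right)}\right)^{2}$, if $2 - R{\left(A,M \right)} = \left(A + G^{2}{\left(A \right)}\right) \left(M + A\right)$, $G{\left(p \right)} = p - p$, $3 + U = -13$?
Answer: $361201$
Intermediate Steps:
$U = -16$ ($U = -3 - 13 = -16$)
$y{\left(t \right)} = 64$ ($y{\left(t \right)} = 32 - -32 = 32 + 32 = 64$)
$G{\left(p \right)} = 0$
$R{\left(A,M \right)} = 2 - A \left(A + M\right)$ ($R{\left(A,M \right)} = 2 - \left(A + 0^{2}\right) \left(M + A\right) = 2 - \left(A + 0\right) \left(A + M\right) = 2 - A \left(A + M\right)$)
$\left(y{\left(18 \right)} + R{\left(-23,\left(12 - 2\right) + U \right)}\right)^{2} = \left(64 - \left(527 - 23 \left(\left(12 - 2\right) - 16\right)\right)\right)^{2} = \left(64 - \left(527 - 23 \left(10 - 16\right)\right)\right)^{2} = \left(64 - \left(527 + 138\right)\right)^{2} = \left(64 - 665\right)^{2} = \left(-601\right)^{2} = 361201$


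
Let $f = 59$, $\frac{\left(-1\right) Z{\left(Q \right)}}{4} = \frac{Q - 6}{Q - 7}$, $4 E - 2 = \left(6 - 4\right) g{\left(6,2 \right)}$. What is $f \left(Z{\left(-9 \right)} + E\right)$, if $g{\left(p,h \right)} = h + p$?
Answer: $\frac{177}{4} \approx 44.25$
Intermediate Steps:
$E = \frac{9}{2}$ ($E = \frac{1}{2} + \frac{\left(6 - 4\right) \left(2 + 6\right)}{4} = \frac{1}{2} + \frac{2 \cdot 8}{4} = \frac{1}{2} + \frac{1}{4} \cdot 16 = \frac{1}{2} + 4 = \frac{9}{2} \approx 4.5$)
$Z{\left(Q \right)} = - \frac{4 \left(-6 + Q\right)}{-7 + Q}$ ($Z{\left(Q \right)} = - 4 \frac{Q - 6}{Q - 7} = - 4 \frac{-6 + Q}{-7 + Q} = - \frac{4 \left(-6 + Q\right)}{-7 + Q}$)
$f \left(Z{\left(-9 \right)} + E\right) = 59 \left(\frac{4 \left(6 - -9\right)}{-7 - 9} + \frac{9}{2}\right) = 59 \left(\frac{4 \left(6 + 9\right)}{-16} + \frac{9}{2}\right) = 59 \left(4 \left(- \frac{1}{16}\right) 15 + \frac{9}{2}\right) = 59 \left(- \frac{15}{4} + \frac{9}{2}\right) = 59 \cdot \frac{3}{4} = \frac{177}{4}$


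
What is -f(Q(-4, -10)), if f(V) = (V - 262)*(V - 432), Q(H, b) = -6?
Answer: -117384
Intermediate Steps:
f(V) = (-432 + V)*(-262 + V) (f(V) = (-262 + V)*(-432 + V) = (-432 + V)*(-262 + V))
-f(Q(-4, -10)) = -(113184 + (-6)**2 - 694*(-6)) = -(113184 + 36 + 4164) = -1*117384 = -117384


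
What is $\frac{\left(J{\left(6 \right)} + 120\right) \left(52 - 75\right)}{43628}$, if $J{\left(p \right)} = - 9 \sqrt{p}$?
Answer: $- \frac{690}{10907} + \frac{207 \sqrt{6}}{43628} \approx -0.05164$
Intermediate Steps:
$\frac{\left(J{\left(6 \right)} + 120\right) \left(52 - 75\right)}{43628} = \frac{\left(- 9 \sqrt{6} + 120\right) \left(52 - 75\right)}{43628} = \left(120 - 9 \sqrt{6}\right) \left(52 - 75\right) \frac{1}{43628} = \left(120 - 9 \sqrt{6}\right) \left(-23\right) \frac{1}{43628} = \left(-2760 + 207 \sqrt{6}\right) \frac{1}{43628} = - \frac{690}{10907} + \frac{207 \sqrt{6}}{43628}$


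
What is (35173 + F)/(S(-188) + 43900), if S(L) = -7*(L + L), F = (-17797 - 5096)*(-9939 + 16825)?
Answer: -157606025/46532 ≈ -3387.0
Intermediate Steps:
F = -157641198 (F = -22893*6886 = -157641198)
S(L) = -14*L
(35173 + F)/(S(-188) + 43900) = (35173 - 157641198)/(-14*(-188) + 43900) = -157606025/(2632 + 43900) = -157606025/46532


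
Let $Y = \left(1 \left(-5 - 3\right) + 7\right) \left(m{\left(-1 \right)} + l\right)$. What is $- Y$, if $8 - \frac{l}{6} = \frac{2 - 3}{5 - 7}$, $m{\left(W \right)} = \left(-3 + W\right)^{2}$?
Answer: $61$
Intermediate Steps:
$l = 45$ ($l = 48 - 6 \frac{2 - 3}{5 - 7} = 48 - 6 \left(- \frac{1}{-2}\right) = 48 - 6 \left(\left(-1\right) \left(- \frac{1}{2}\right)\right) = 48 - 3 = 45$)
$Y = -61$ ($Y = \left(1 \left(-5 - 3\right) + 7\right) \left(\left(-3 - 1\right)^{2} + 45\right) = \left(1 \left(-8\right) + 7\right) \left(\left(-4\right)^{2} + 45\right) = \left(-8 + 7\right) \left(16 + 45\right) = \left(-1\right) 61 = -61$)
$- Y = \left(-1\right) \left(-61\right) = 61$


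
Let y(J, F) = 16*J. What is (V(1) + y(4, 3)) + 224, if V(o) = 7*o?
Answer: 295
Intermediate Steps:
(V(1) + y(4, 3)) + 224 = (7*1 + 16*4) + 224 = (7 + 64) + 224 = 71 + 224 = 295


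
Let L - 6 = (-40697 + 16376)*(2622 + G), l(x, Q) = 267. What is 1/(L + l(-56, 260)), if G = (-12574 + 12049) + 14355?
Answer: -1/400128819 ≈ -2.4992e-9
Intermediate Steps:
G = 13830 (G = -525 + 14355 = 13830)
L = -400129086 (L = 6 + (-40697 + 16376)*(2622 + 13830) = 6 - 24321*16452 = 6 - 400129092 = -400129086)
1/(L + l(-56, 260)) = 1/(-400129086 + 267) = 1/(-400128819) = -1/400128819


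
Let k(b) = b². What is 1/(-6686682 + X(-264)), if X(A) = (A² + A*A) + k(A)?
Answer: -1/6477594 ≈ -1.5438e-7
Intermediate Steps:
X(A) = 3*A² (X(A) = (A² + A*A) + A² = (A² + A²) + A² = 2*A² + A² = 3*A²)
1/(-6686682 + X(-264)) = 1/(-6686682 + 3*(-264)²) = 1/(-6686682 + 3*69696) = 1/(-6686682 + 209088) = 1/(-6477594) = -1/6477594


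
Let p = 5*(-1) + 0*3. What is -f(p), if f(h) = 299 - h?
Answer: -304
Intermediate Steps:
p = -5 (p = -5 + 0 = -5)
-f(p) = -(299 - 1*(-5)) = -(299 + 5) = -1*304 = -304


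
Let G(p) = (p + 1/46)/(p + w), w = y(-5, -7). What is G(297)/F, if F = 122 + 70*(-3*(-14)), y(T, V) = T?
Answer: 13663/41128784 ≈ 0.00033220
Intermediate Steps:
w = -5
G(p) = (1/46 + p)/(-5 + p) (G(p) = (p + 1/46)/(p - 5) = (p + 1/46)/(-5 + p) = (1/46 + p)/(-5 + p))
F = 3062 (F = 122 + 70*42 = 122 + 2940 = 3062)
G(297)/F = ((1/46 + 297)/(-5 + 297))/3062 = ((13663/46)/292)*(1/3062) = ((1/292)*(13663/46))*(1/3062) = (13663/13432)*(1/3062) = 13663/41128784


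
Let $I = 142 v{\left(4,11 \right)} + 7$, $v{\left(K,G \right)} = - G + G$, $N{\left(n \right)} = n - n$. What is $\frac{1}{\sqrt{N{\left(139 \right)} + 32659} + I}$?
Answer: $- \frac{7}{32610} + \frac{\sqrt{32659}}{32610} \approx 0.0053271$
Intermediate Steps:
$N{\left(n \right)} = 0$
$v{\left(K,G \right)} = 0$
$I = 7$ ($I = 142 \cdot 0 + 7 = 0 + 7 = 7$)
$\frac{1}{\sqrt{N{\left(139 \right)} + 32659} + I} = \frac{1}{\sqrt{0 + 32659} + 7} = \frac{1}{\sqrt{32659} + 7} = \frac{1}{7 + \sqrt{32659}}$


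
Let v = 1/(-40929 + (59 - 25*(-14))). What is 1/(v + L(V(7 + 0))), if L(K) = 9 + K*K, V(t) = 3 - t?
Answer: 40520/1012999 ≈ 0.040000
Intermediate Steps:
L(K) = 9 + K²
v = -1/40520 (v = 1/(-40929 + (59 + 350)) = 1/(-40929 + 409) = 1/(-40520) = -1/40520 ≈ -2.4679e-5)
1/(v + L(V(7 + 0))) = 1/(-1/40520 + (9 + (3 - (7 + 0))²)) = 1/(-1/40520 + (9 + (3 - 1*7)²)) = 1/(-1/40520 + (9 + (3 - 7)²)) = 1/(-1/40520 + (9 + (-4)²)) = 1/(-1/40520 + (9 + 16)) = 1/(-1/40520 + 25) = 1/(1012999/40520) = 40520/1012999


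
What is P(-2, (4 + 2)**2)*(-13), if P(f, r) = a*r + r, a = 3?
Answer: -1872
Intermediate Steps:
P(f, r) = 4*r (P(f, r) = 3*r + r = 4*r)
P(-2, (4 + 2)**2)*(-13) = (4*(4 + 2)**2)*(-13) = (4*6**2)*(-13) = (4*36)*(-13) = 144*(-13) = -1872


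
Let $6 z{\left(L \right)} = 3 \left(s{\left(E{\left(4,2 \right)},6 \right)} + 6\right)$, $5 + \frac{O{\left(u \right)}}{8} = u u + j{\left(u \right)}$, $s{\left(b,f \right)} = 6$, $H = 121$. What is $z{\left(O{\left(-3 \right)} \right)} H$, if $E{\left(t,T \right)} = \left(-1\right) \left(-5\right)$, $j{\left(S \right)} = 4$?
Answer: $726$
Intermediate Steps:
$E{\left(t,T \right)} = 5$
$O{\left(u \right)} = -8 + 8 u^{2}$ ($O{\left(u \right)} = -40 + 8 \left(u u + 4\right) = -40 + 8 \left(u^{2} + 4\right) = -40 + 8 \left(4 + u^{2}\right) = -40 + \left(32 + 8 u^{2}\right) = -8 + 8 u^{2}$)
$z{\left(L \right)} = 6$ ($z{\left(L \right)} = \frac{3 \left(6 + 6\right)}{6} = \frac{3 \cdot 12}{6} = \frac{1}{6} \cdot 36 = 6$)
$z{\left(O{\left(-3 \right)} \right)} H = 6 \cdot 121 = 726$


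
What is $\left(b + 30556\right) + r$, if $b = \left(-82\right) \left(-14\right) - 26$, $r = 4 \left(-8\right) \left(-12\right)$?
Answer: $32062$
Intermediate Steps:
$r = 384$ ($r = \left(-32\right) \left(-12\right) = 384$)
$b = 1122$ ($b = 1148 - 26 = 1122$)
$\left(b + 30556\right) + r = \left(1122 + 30556\right) + 384 = 31678 + 384 = 32062$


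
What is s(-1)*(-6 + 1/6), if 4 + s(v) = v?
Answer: 175/6 ≈ 29.167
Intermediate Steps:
s(v) = -4 + v
s(-1)*(-6 + 1/6) = (-4 - 1)*(-6 + 1/6) = -5*(-6 + 1*(⅙)) = -5*(-6 + ⅙) = -5*(-35/6) = 175/6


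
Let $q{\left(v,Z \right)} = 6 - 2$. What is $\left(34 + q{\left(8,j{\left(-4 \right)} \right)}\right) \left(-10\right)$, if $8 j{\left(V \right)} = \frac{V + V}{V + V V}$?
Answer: $-380$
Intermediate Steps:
$j{\left(V \right)} = \frac{V}{4 \left(V + V^{2}\right)}$ ($j{\left(V \right)} = \frac{\left(V + V\right) \frac{1}{V + V V}}{8} = \frac{2 V \frac{1}{V + V^{2}}}{8} = \frac{V}{4 \left(V + V^{2}\right)}$)
$q{\left(v,Z \right)} = 4$
$\left(34 + q{\left(8,j{\left(-4 \right)} \right)}\right) \left(-10\right) = \left(34 + 4\right) \left(-10\right) = 38 \left(-10\right) = -380$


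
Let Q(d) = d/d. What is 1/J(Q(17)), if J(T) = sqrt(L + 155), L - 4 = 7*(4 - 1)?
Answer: sqrt(5)/30 ≈ 0.074536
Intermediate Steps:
L = 25 (L = 4 + 7*(4 - 1) = 4 + 7*3 = 4 + 21 = 25)
Q(d) = 1
J(T) = 6*sqrt(5) (J(T) = sqrt(25 + 155) = sqrt(180) = 6*sqrt(5))
1/J(Q(17)) = 1/(6*sqrt(5)) = sqrt(5)/30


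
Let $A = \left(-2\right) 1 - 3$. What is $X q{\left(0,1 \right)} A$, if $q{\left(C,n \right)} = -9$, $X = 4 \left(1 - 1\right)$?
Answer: $0$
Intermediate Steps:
$A = -5$ ($A = -2 - 3 = -5$)
$X = 0$ ($X = 4 \cdot 0 = 0$)
$X q{\left(0,1 \right)} A = 0 \left(-9\right) \left(-5\right) = 0 \left(-5\right) = 0$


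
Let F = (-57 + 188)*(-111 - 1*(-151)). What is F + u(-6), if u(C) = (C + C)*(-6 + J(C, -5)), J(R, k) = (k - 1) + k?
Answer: 5444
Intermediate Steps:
J(R, k) = -1 + 2*k (J(R, k) = (-1 + k) + k = -1 + 2*k)
F = 5240 (F = 131*(-111 + 151) = 131*40 = 5240)
u(C) = -34*C (u(C) = (C + C)*(-6 + (-1 + 2*(-5))) = (2*C)*(-6 + (-1 - 10)) = (2*C)*(-6 - 11) = (2*C)*(-17) = -34*C)
F + u(-6) = 5240 - 34*(-6) = 5240 + 204 = 5444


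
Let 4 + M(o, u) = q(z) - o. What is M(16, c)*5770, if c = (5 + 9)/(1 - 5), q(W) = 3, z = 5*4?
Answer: -98090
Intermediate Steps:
z = 20
c = -7/2 (c = 14/(-4) = 14*(-1/4) = -7/2 ≈ -3.5000)
M(o, u) = -1 - o (M(o, u) = -4 + (3 - o) = -1 - o)
M(16, c)*5770 = (-1 - 1*16)*5770 = (-1 - 16)*5770 = -17*5770 = -98090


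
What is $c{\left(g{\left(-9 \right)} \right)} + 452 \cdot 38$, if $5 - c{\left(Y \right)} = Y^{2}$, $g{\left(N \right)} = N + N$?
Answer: $16857$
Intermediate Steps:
$g{\left(N \right)} = 2 N$
$c{\left(Y \right)} = 5 - Y^{2}$
$c{\left(g{\left(-9 \right)} \right)} + 452 \cdot 38 = \left(5 - \left(2 \left(-9\right)\right)^{2}\right) + 452 \cdot 38 = \left(5 - \left(-18\right)^{2}\right) + 17176 = \left(5 - 324\right) + 17176 = -319 + 17176 = 16857$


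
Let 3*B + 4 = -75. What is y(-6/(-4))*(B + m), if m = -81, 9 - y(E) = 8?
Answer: -322/3 ≈ -107.33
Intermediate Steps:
y(E) = 1 (y(E) = 9 - 1*8 = 9 - 8 = 1)
B = -79/3 (B = -4/3 + (1/3)*(-75) = -4/3 - 25 = -79/3 ≈ -26.333)
y(-6/(-4))*(B + m) = 1*(-79/3 - 81) = 1*(-322/3) = -322/3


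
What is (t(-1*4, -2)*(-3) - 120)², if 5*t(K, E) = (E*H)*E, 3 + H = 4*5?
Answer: 646416/25 ≈ 25857.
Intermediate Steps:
H = 17 (H = -3 + 4*5 = -3 + 20 = 17)
t(K, E) = 17*E²/5 (t(K, E) = ((E*17)*E)/5 = ((17*E)*E)/5 = (17*E²)/5 = 17*E²/5)
(t(-1*4, -2)*(-3) - 120)² = (((17/5)*(-2)²)*(-3) - 120)² = (((17/5)*4)*(-3) - 120)² = ((68/5)*(-3) - 120)² = (-204/5 - 120)² = (-804/5)² = 646416/25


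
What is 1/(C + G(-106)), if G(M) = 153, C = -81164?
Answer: -1/81011 ≈ -1.2344e-5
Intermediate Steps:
1/(C + G(-106)) = 1/(-81164 + 153) = 1/(-81011) = -1/81011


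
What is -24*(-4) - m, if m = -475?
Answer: 571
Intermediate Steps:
-24*(-4) - m = -24*(-4) - 1*(-475) = 96 + 475 = 571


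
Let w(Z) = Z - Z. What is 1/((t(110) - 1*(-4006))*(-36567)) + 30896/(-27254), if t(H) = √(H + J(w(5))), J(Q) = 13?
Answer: -9065257742187370/7996651120461717 + √123/586824034671 ≈ -1.1336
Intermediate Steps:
w(Z) = 0
t(H) = √(13 + H) (t(H) = √(H + 13) = √(13 + H))
1/((t(110) - 1*(-4006))*(-36567)) + 30896/(-27254) = 1/((√(13 + 110) - 1*(-4006))*(-36567)) + 30896/(-27254) = -1/36567/(√123 + 4006) + 30896*(-1/27254) = -1/36567/(4006 + √123) - 15448/13627 = -1/(36567*(4006 + √123)) - 15448/13627 = -15448/13627 - 1/(36567*(4006 + √123))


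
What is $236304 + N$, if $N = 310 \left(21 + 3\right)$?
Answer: $243744$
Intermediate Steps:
$N = 7440$ ($N = 310 \cdot 24 = 7440$)
$236304 + N = 236304 + 7440 = 243744$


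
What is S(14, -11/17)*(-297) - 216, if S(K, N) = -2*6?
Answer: 3348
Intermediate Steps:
S(K, N) = -12
S(14, -11/17)*(-297) - 216 = -12*(-297) - 216 = 3564 - 216 = 3348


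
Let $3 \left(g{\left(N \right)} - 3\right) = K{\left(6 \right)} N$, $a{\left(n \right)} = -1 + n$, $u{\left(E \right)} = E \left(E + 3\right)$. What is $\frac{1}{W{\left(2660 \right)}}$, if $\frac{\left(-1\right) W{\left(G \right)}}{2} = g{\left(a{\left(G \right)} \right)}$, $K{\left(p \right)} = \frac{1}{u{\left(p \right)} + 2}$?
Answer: $- \frac{84}{3163} \approx -0.026557$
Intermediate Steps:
$u{\left(E \right)} = E \left(3 + E\right)$
$K{\left(p \right)} = \frac{1}{2 + p \left(3 + p\right)}$ ($K{\left(p \right)} = \frac{1}{p \left(3 + p\right) + 2} = \frac{1}{2 + p \left(3 + p\right)}$)
$g{\left(N \right)} = 3 + \frac{N}{168}$ ($g{\left(N \right)} = 3 + \frac{\frac{1}{2 + 6 \left(3 + 6\right)} N}{3} = 3 + \frac{\frac{1}{2 + 6 \cdot 9} N}{3} = 3 + \frac{\frac{1}{2 + 54} N}{3} = 3 + \frac{\frac{1}{56} N}{3} = 3 + \frac{N}{168}$)
$W{\left(G \right)} = - \frac{503}{84} - \frac{G}{84}$ ($W{\left(G \right)} = - 2 \left(3 + \frac{-1 + G}{168}\right) = - 2 \left(3 + \left(- \frac{1}{168} + \frac{G}{168}\right)\right) = - 2 \left(\frac{503}{168} + \frac{G}{168}\right) = - \frac{503}{84} - \frac{G}{84}$)
$\frac{1}{W{\left(2660 \right)}} = \frac{1}{- \frac{503}{84} - \frac{95}{3}} = \frac{1}{- \frac{3163}{84}} = - \frac{84}{3163}$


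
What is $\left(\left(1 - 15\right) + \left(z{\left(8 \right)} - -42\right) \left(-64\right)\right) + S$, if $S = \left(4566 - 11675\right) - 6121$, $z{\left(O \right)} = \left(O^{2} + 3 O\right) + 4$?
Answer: $-21820$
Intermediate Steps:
$z{\left(O \right)} = 4 + O^{2} + 3 O$
$S = -13230$ ($S = \left(4566 - 11675\right) - 6121 = -7109 - 6121 = -13230$)
$\left(\left(1 - 15\right) + \left(z{\left(8 \right)} - -42\right) \left(-64\right)\right) + S = \left(\left(1 - 15\right) + \left(\left(4 + 8^{2} + 3 \cdot 8\right) - -42\right) \left(-64\right)\right) - 13230 = \left(\left(1 - 15\right) + \left(\left(4 + 64 + 24\right) + 42\right) \left(-64\right)\right) - 13230 = \left(-14 + \left(92 + 42\right) \left(-64\right)\right) - 13230 = \left(-14 + 134 \left(-64\right)\right) - 13230 = \left(-14 - 8576\right) - 13230 = -8590 - 13230 = -21820$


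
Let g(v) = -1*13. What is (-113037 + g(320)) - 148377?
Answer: -261427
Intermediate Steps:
g(v) = -13
(-113037 + g(320)) - 148377 = (-113037 - 13) - 148377 = -113050 - 148377 = -261427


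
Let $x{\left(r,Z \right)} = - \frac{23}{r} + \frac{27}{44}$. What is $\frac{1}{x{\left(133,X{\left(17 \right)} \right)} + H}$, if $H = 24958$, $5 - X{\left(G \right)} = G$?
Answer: $\frac{5852}{146056795} \approx 4.0067 \cdot 10^{-5}$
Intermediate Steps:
$X{\left(G \right)} = 5 - G$
$x{\left(r,Z \right)} = \frac{27}{44} - \frac{23}{r}$ ($x{\left(r,Z \right)} = - \frac{23}{r} + 27 \cdot \frac{1}{44} = - \frac{23}{r} + \frac{27}{44} = \frac{27}{44} - \frac{23}{r}$)
$\frac{1}{x{\left(133,X{\left(17 \right)} \right)} + H} = \frac{1}{\left(\frac{27}{44} - \frac{23}{133}\right) + 24958} = \frac{1}{\frac{2579}{5852} + 24958} = \frac{1}{\frac{146056795}{5852}} = \frac{5852}{146056795}$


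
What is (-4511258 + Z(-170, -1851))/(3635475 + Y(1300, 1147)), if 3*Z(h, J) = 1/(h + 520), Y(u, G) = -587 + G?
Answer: -4736820899/3817836750 ≈ -1.2407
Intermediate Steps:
Z(h, J) = 1/(3*(520 + h)) (Z(h, J) = 1/(3*(h + 520)) = 1/(3*(520 + h)))
(-4511258 + Z(-170, -1851))/(3635475 + Y(1300, 1147)) = (-4511258 + 1/(3*(520 - 170)))/(3635475 + (-587 + 1147)) = (-4511258 + (1/3)/350)/(3635475 + 560) = (-4511258 + (1/3)*(1/350))/3636035 = (-4511258 + 1/1050)*(1/3636035) = -4736820899/1050*1/3636035 = -4736820899/3817836750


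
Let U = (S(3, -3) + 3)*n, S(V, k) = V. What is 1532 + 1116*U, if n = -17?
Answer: -112300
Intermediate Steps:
U = -102 (U = (3 + 3)*(-17) = 6*(-17) = -102)
1532 + 1116*U = 1532 + 1116*(-102) = 1532 - 113832 = -112300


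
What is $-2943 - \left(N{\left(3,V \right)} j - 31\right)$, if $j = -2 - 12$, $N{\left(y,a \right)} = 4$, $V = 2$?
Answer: $-2856$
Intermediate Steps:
$j = -14$ ($j = -2 - 12 = -14$)
$-2943 - \left(N{\left(3,V \right)} j - 31\right) = -2943 - \left(4 \left(-14\right) - 31\right) = -2943 - \left(-56 - 31\right) = -2943 - -87 = -2943 + 87 = -2856$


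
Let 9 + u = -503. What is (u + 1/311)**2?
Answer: 25354511361/96721 ≈ 2.6214e+5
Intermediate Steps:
u = -512 (u = -9 - 503 = -512)
(u + 1/311)**2 = (-512 + 1/311)**2 = (-159231/311)**2 = 25354511361/96721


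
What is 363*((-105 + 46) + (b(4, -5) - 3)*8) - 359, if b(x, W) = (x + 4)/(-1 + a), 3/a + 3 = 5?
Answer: 15976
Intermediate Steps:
a = 3/2 (a = 3/(-3 + 5) = 3/2 ≈ 1.5000)
b(x, W) = 8 + 2*x (b(x, W) = (x + 4)/(-1 + 3/2) = (4 + x)/(1/2) = (4 + x)*2 = 8 + 2*x)
363*((-105 + 46) + (b(4, -5) - 3)*8) - 359 = 363*((-105 + 46) + ((8 + 2*4) - 3)*8) - 359 = 363*(-59 + ((8 + 8) - 3)*8) - 359 = 363*(-59 + (16 - 3)*8) - 359 = 363*(-59 + 13*8) - 359 = 363*(-59 + 104) - 359 = 363*45 - 359 = 16335 - 359 = 15976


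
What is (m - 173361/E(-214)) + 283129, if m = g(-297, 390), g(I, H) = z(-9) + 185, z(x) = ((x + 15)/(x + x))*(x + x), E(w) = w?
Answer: 60803841/214 ≈ 2.8413e+5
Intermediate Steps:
z(x) = 15 + x (z(x) = ((15 + x)/((2*x)))*(2*x) = ((15 + x)*(1/(2*x)))*(2*x) = ((15 + x)/(2*x))*(2*x) = 15 + x)
g(I, H) = 191 (g(I, H) = (15 - 9) + 185 = 6 + 185 = 191)
m = 191
(m - 173361/E(-214)) + 283129 = (191 - 173361/(-214)) + 283129 = (191 - 173361*(-1/214)) + 283129 = (191 + 173361/214) + 283129 = 214235/214 + 283129 = 60803841/214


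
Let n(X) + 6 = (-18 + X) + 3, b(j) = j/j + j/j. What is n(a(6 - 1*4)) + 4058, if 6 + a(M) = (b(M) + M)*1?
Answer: 4035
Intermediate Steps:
b(j) = 2 (b(j) = 1 + 1 = 2)
a(M) = -4 + M (a(M) = -6 + (2 + M)*1 = -6 + (2 + M) = -4 + M)
n(X) = -21 + X (n(X) = -6 + ((-18 + X) + 3) = -6 + (-15 + X) = -21 + X)
n(a(6 - 1*4)) + 4058 = (-21 + (-4 + (6 - 1*4))) + 4058 = (-21 + (-4 + (6 - 4))) + 4058 = (-21 + (-4 + 2)) + 4058 = (-21 - 2) + 4058 = -23 + 4058 = 4035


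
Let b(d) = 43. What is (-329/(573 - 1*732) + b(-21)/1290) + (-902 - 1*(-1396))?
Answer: 788803/1590 ≈ 496.10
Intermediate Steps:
(-329/(573 - 1*732) + b(-21)/1290) + (-902 - 1*(-1396)) = (-329/(573 - 1*732) + 43/1290) + (-902 - 1*(-1396)) = (-329/(573 - 732) + 43*(1/1290)) + (-902 + 1396) = (-329/(-159) + 1/30) + 494 = (-329*(-1/159) + 1/30) + 494 = (329/159 + 1/30) + 494 = 3343/1590 + 494 = 788803/1590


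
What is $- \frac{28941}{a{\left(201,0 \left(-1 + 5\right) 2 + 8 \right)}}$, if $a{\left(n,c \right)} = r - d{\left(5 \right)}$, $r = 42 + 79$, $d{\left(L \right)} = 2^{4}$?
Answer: $- \frac{9647}{35} \approx -275.63$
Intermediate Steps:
$d{\left(L \right)} = 16$
$r = 121$
$a{\left(n,c \right)} = 105$ ($a{\left(n,c \right)} = 121 - 16 = 105$)
$- \frac{28941}{a{\left(201,0 \left(-1 + 5\right) 2 + 8 \right)}} = - \frac{28941}{105} = \left(-28941\right) \frac{1}{105} = - \frac{9647}{35}$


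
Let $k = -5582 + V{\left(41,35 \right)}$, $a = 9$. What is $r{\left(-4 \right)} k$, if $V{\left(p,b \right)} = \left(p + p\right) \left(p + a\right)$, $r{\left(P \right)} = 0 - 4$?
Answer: $5928$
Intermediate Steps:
$r{\left(P \right)} = -4$
$V{\left(p,b \right)} = 2 p \left(9 + p\right)$ ($V{\left(p,b \right)} = \left(p + p\right) \left(p + 9\right) = 2 p \left(9 + p\right)$)
$k = -1482$ ($k = -5582 + 2 \cdot 41 \left(9 + 41\right) = -5582 + 2 \cdot 41 \cdot 50 = -5582 + 4100 = -1482$)
$r{\left(-4 \right)} k = \left(-4\right) \left(-1482\right) = 5928$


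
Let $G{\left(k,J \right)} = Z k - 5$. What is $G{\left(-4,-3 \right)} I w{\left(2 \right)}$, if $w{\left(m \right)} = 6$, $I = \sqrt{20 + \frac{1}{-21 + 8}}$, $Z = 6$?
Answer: $- \frac{174 \sqrt{3367}}{13} \approx -776.65$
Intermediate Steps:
$I = \frac{\sqrt{3367}}{13}$ ($I = \sqrt{20 + \frac{1}{-13}} = \sqrt{20 - \frac{1}{13}} = \sqrt{\frac{259}{13}} = \frac{\sqrt{3367}}{13} \approx 4.4635$)
$G{\left(k,J \right)} = -5 + 6 k$ ($G{\left(k,J \right)} = 6 k - 5 = -5 + 6 k$)
$G{\left(-4,-3 \right)} I w{\left(2 \right)} = \left(-5 + 6 \left(-4\right)\right) \frac{\sqrt{3367}}{13} \cdot 6 = \left(-5 - 24\right) \frac{\sqrt{3367}}{13} \cdot 6 = - 29 \frac{\sqrt{3367}}{13} \cdot 6 = - \frac{29 \sqrt{3367}}{13} \cdot 6 = - \frac{174 \sqrt{3367}}{13}$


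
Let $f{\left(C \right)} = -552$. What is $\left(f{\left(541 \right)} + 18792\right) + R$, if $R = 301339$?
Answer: $319579$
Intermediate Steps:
$\left(f{\left(541 \right)} + 18792\right) + R = \left(-552 + 18792\right) + 301339 = 18240 + 301339 = 319579$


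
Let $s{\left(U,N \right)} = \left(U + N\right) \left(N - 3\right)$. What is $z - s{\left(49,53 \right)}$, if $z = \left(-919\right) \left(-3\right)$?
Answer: $-2343$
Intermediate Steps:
$s{\left(U,N \right)} = \left(-3 + N\right) \left(N + U\right)$ ($s{\left(U,N \right)} = \left(N + U\right) \left(-3 + N\right) = \left(-3 + N\right) \left(N + U\right)$)
$z = 2757$
$z - s{\left(49,53 \right)} = 2757 - \left(53^{2} - 159 - 147 + 53 \cdot 49\right) = 2757 - \left(2809 - 159 - 147 + 2597\right) = 2757 - 5100 = -2343$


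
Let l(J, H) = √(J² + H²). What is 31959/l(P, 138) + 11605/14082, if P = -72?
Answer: 11605/14082 + 10653*√673/1346 ≈ 206.15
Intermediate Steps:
l(J, H) = √(H² + J²)
31959/l(P, 138) + 11605/14082 = 31959/(√(138² + (-72)²)) + 11605/14082 = 31959/(√(19044 + 5184)) + 11605*(1/14082) = 31959/(√24228) + 11605/14082 = 31959/((6*√673)) + 11605/14082 = 31959*(√673/4038) + 11605/14082 = 10653*√673/1346 + 11605/14082 = 11605/14082 + 10653*√673/1346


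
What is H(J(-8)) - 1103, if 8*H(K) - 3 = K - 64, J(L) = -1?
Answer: -4443/4 ≈ -1110.8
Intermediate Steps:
H(K) = -61/8 + K/8 (H(K) = 3/8 + (K - 64)/8 = 3/8 + (-64 + K)/8 = 3/8 + (-8 + K/8) = -61/8 + K/8)
H(J(-8)) - 1103 = (-61/8 + (1/8)*(-1)) - 1103 = (-61/8 - 1/8) - 1103 = -31/4 - 1103 = -4443/4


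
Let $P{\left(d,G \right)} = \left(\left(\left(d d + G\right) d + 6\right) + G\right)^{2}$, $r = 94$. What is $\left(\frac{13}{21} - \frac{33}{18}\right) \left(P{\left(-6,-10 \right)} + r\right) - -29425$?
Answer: $- \frac{12424}{7} \approx -1774.9$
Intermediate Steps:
$P{\left(d,G \right)} = \left(6 + G + d \left(G + d^{2}\right)\right)^{2}$ ($P{\left(d,G \right)} = \left(\left(\left(d^{2} + G\right) d + 6\right) + G\right)^{2} = \left(\left(\left(G + d^{2}\right) d + 6\right) + G\right)^{2} = \left(\left(d \left(G + d^{2}\right) + 6\right) + G\right)^{2} = \left(\left(6 + d \left(G + d^{2}\right)\right) + G\right)^{2} = \left(6 + G + d \left(G + d^{2}\right)\right)^{2}$)
$\left(\frac{13}{21} - \frac{33}{18}\right) \left(P{\left(-6,-10 \right)} + r\right) - -29425 = \left(\frac{13}{21} - \frac{33}{18}\right) \left(\left(6 - 10 + \left(-6\right)^{3} - -60\right)^{2} + 94\right) - -29425 = \left(13 \cdot \frac{1}{21} - \frac{11}{6}\right) \left(\left(6 - 10 - 216 + 60\right)^{2} + 94\right) + 29425 = \left(\frac{13}{21} - \frac{11}{6}\right) \left(\left(-160\right)^{2} + 94\right) + 29425 = - \frac{17 \left(25600 + 94\right)}{14} + 29425 = \left(- \frac{17}{14}\right) 25694 + 29425 = - \frac{218399}{7} + 29425 = - \frac{12424}{7}$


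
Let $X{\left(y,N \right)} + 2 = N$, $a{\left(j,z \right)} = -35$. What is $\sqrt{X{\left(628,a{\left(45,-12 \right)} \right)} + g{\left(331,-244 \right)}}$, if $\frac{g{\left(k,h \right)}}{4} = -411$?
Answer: $41 i \approx 41.0 i$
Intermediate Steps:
$g{\left(k,h \right)} = -1644$ ($g{\left(k,h \right)} = 4 \left(-411\right) = -1644$)
$X{\left(y,N \right)} = -2 + N$
$\sqrt{X{\left(628,a{\left(45,-12 \right)} \right)} + g{\left(331,-244 \right)}} = \sqrt{\left(-2 - 35\right) - 1644} = \sqrt{-37 - 1644} = \sqrt{-1681} = 41 i$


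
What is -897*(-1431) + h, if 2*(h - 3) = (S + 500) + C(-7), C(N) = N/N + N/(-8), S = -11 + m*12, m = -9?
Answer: 20540823/16 ≈ 1.2838e+6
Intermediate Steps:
S = -119 (S = -11 - 9*12 = -11 - 108 = -119)
C(N) = 1 - N/8 (C(N) = 1 + N*(-⅛) = 1 - N/8)
h = 3111/16 (h = 3 + ((-119 + 500) + (1 - ⅛*(-7)))/2 = 3 + (381 + (1 + 7/8))/2 = 3 + (381 + 15/8)/2 = 3 + (½)*(3063/8) = 3 + 3063/16 = 3111/16 ≈ 194.44)
-897*(-1431) + h = -897*(-1431) + 3111/16 = 1283607 + 3111/16 = 20540823/16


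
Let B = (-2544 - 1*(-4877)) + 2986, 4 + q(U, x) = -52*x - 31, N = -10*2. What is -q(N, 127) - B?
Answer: 1320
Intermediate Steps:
N = -20
q(U, x) = -35 - 52*x (q(U, x) = -4 + (-52*x - 31) = -4 + (-31 - 52*x) = -35 - 52*x)
B = 5319 (B = (-2544 + 4877) + 2986 = 2333 + 2986 = 5319)
-q(N, 127) - B = -(-35 - 52*127) - 1*5319 = -(-35 - 6604) - 5319 = -1*(-6639) - 5319 = 6639 - 5319 = 1320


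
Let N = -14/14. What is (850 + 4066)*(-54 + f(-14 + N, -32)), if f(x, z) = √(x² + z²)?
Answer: -265464 + 4916*√1249 ≈ -91727.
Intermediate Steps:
N = -1 (N = -14*1/14 = -1)
(850 + 4066)*(-54 + f(-14 + N, -32)) = (850 + 4066)*(-54 + √((-14 - 1)² + (-32)²)) = 4916*(-54 + √((-15)² + 1024)) = 4916*(-54 + √(225 + 1024)) = 4916*(-54 + √1249) = -265464 + 4916*√1249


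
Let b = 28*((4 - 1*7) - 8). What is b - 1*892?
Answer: -1200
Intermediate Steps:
b = -308 (b = 28*((4 - 7) - 8) = 28*(-3 - 8) = 28*(-11) = -308)
b - 1*892 = -308 - 1*892 = -308 - 892 = -1200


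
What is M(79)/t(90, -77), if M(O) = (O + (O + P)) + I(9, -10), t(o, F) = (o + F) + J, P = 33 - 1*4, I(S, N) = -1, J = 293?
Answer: 31/51 ≈ 0.60784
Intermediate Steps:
P = 29 (P = 33 - 4 = 29)
t(o, F) = 293 + F + o (t(o, F) = (o + F) + 293 = (F + o) + 293 = 293 + F + o)
M(O) = 28 + 2*O (M(O) = (O + (O + 29)) - 1 = (O + (29 + O)) - 1 = (29 + 2*O) - 1 = 28 + 2*O)
M(79)/t(90, -77) = (28 + 2*79)/(293 - 77 + 90) = (28 + 158)/306 = 186*(1/306) = 31/51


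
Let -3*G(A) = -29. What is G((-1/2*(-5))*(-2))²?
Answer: 841/9 ≈ 93.444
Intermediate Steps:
G(A) = 29/3 (G(A) = -⅓*(-29) = 29/3)
G((-1/2*(-5))*(-2))² = (29/3)² = 841/9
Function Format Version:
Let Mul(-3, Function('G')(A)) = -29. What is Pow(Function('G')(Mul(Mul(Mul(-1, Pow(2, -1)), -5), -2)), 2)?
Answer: Rational(841, 9) ≈ 93.444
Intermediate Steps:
Function('G')(A) = Rational(29, 3) (Function('G')(A) = Mul(Rational(-1, 3), -29) = Rational(29, 3))
Pow(Function('G')(Mul(Mul(Mul(-1, Pow(2, -1)), -5), -2)), 2) = Pow(Rational(29, 3), 2) = Rational(841, 9)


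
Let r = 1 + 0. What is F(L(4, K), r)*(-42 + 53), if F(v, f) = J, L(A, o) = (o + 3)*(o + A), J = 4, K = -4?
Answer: 44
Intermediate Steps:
r = 1
L(A, o) = (3 + o)*(A + o)
F(v, f) = 4
F(L(4, K), r)*(-42 + 53) = 4*(-42 + 53) = 4*11 = 44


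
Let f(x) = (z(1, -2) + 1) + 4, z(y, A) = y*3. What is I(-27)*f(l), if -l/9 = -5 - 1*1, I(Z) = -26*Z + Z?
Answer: 5400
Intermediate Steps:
I(Z) = -25*Z
l = 54 (l = -9*(-5 - 1*1) = -9*(-5 - 1) = -9*(-6) = 54)
z(y, A) = 3*y
f(x) = 8 (f(x) = (3*1 + 1) + 4 = (3 + 1) + 4 = 4 + 4 = 8)
I(-27)*f(l) = -25*(-27)*8 = 675*8 = 5400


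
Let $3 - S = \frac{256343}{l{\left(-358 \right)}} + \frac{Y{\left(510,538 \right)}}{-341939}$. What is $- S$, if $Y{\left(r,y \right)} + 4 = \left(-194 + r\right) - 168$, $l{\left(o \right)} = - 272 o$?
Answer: $- \frac{720606427}{1958626592} \approx -0.36791$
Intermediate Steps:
$Y{\left(r,y \right)} = -366 + r$ ($Y{\left(r,y \right)} = -4 + \left(\left(-194 + r\right) - 168\right) = -4 + \left(-362 + r\right) = -366 + r$)
$S = \frac{720606427}{1958626592}$ ($S = 3 - \left(\frac{256343}{\left(-272\right) \left(-358\right)} + \frac{-366 + 510}{-341939}\right) = 3 - \left(\frac{256343}{97376} + 144 \left(- \frac{1}{341939}\right)\right) = 3 - \left(256343 \cdot \frac{1}{97376} - \frac{144}{341939}\right) = 3 - \left(\frac{15079}{5728} - \frac{144}{341939}\right) = 3 - \frac{5155273349}{1958626592} = \frac{720606427}{1958626592} \approx 0.36791$)
$- S = \left(-1\right) \frac{720606427}{1958626592} = - \frac{720606427}{1958626592}$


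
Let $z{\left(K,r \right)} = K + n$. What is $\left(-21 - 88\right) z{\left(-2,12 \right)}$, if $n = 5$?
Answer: $-327$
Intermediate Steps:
$z{\left(K,r \right)} = 5 + K$ ($z{\left(K,r \right)} = K + 5 = 5 + K$)
$\left(-21 - 88\right) z{\left(-2,12 \right)} = \left(-21 - 88\right) \left(5 - 2\right) = \left(-109\right) 3 = -327$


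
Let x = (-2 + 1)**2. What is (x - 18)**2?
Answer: 289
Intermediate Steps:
x = 1 (x = (-1)**2 = 1)
(x - 18)**2 = (1 - 18)**2 = (-17)**2 = 289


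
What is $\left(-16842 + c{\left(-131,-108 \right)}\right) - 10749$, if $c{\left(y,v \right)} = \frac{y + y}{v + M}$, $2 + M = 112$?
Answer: $-27722$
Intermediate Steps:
$M = 110$ ($M = -2 + 112 = 110$)
$c{\left(y,v \right)} = \frac{2 y}{110 + v}$ ($c{\left(y,v \right)} = \frac{y + y}{v + 110} = \frac{2 y}{110 + v}$)
$\left(-16842 + c{\left(-131,-108 \right)}\right) - 10749 = \left(-16842 + 2 \left(-131\right) \frac{1}{110 - 108}\right) - 10749 = \left(-16842 + 2 \left(-131\right) \frac{1}{2}\right) - 10749 = \left(-16842 - 131\right) - 10749 = -16973 - 10749 = -27722$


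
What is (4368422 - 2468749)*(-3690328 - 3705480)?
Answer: -14049616770784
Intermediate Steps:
(4368422 - 2468749)*(-3690328 - 3705480) = 1899673*(-7395808) = -14049616770784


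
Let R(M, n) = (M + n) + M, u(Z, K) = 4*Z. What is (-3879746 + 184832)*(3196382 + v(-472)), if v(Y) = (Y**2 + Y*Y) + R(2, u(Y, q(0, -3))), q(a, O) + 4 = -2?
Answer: -13449730824324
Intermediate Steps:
q(a, O) = -6 (q(a, O) = -4 - 2 = -6)
R(M, n) = n + 2*M
v(Y) = 4 + 2*Y**2 + 4*Y (v(Y) = (Y**2 + Y*Y) + (4*Y + 2*2) = (Y**2 + Y**2) + (4*Y + 4) = 2*Y**2 + (4 + 4*Y) = 4 + 2*Y**2 + 4*Y)
(-3879746 + 184832)*(3196382 + v(-472)) = (-3879746 + 184832)*(3196382 + (4 + 2*(-472)**2 + 4*(-472))) = -3694914*(3196382 + (4 + 2*222784 - 1888)) = -3694914*(3196382 + (4 + 445568 - 1888)) = -3694914*(3196382 + 443684) = -3694914*3640066 = -13449730824324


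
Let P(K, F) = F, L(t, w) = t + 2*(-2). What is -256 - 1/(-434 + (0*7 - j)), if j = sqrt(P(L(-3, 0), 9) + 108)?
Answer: -48188750/188239 - 3*sqrt(13)/188239 ≈ -256.00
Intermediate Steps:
L(t, w) = -4 + t (L(t, w) = t - 4 = -4 + t)
j = 3*sqrt(13) (j = sqrt(9 + 108) = sqrt(117) = 3*sqrt(13) ≈ 10.817)
-256 - 1/(-434 + (0*7 - j)) = -256 - 1/(-434 + (0*7 - 3*sqrt(13))) = -256 - 1/(-434 + (0 - 3*sqrt(13))) = -256 - 1/(-434 - 3*sqrt(13))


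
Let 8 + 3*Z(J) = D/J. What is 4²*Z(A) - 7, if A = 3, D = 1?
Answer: -431/9 ≈ -47.889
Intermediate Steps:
Z(J) = -8/3 + 1/(3*J) (Z(J) = -8/3 + (1/J)/3 = -8/3 + 1/(3*J))
4²*Z(A) - 7 = 4²*((⅓)*(1 - 8*3)/3) - 7 = 16*((⅓)*(⅓)*(1 - 24)) - 7 = 16*((⅓)*(⅓)*(-23)) - 7 = 16*(-23/9) - 7 = -368/9 - 7 = -431/9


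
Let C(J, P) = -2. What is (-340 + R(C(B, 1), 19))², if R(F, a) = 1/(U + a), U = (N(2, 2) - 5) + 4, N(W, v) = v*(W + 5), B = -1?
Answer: 118352641/1024 ≈ 1.1558e+5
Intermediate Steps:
N(W, v) = v*(5 + W)
U = 13 (U = (2*(5 + 2) - 5) + 4 = (2*7 - 5) + 4 = (14 - 5) + 4 = 9 + 4 = 13)
R(F, a) = 1/(13 + a)
(-340 + R(C(B, 1), 19))² = (-340 + 1/(13 + 19))² = (-340 + 1/32)² = (-10879/32)² = 118352641/1024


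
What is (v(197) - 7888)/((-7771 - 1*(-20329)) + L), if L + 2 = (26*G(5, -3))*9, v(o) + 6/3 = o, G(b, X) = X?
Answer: -7693/11854 ≈ -0.64898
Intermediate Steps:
v(o) = -2 + o
L = -704 (L = -2 + (26*(-3))*9 = -2 - 78*9 = -2 - 702 = -704)
(v(197) - 7888)/((-7771 - 1*(-20329)) + L) = ((-2 + 197) - 7888)/((-7771 - 1*(-20329)) - 704) = (195 - 7888)/((-7771 + 20329) - 704) = -7693/(12558 - 704) = -7693/11854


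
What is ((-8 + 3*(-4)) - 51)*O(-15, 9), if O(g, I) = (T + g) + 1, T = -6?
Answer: 1420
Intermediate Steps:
O(g, I) = -5 + g (O(g, I) = (-6 + g) + 1 = -5 + g)
((-8 + 3*(-4)) - 51)*O(-15, 9) = ((-8 + 3*(-4)) - 51)*(-5 - 15) = ((-8 - 12) - 51)*(-20) = (-20 - 51)*(-20) = -71*(-20) = 1420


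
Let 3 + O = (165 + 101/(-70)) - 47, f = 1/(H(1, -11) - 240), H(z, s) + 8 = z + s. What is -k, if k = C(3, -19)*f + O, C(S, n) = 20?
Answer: -1024721/9030 ≈ -113.48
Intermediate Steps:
H(z, s) = -8 + s + z (H(z, s) = -8 + (z + s) = -8 + (s + z) = -8 + s + z)
f = -1/258 (f = 1/((-8 - 11 + 1) - 240) = 1/(-18 - 240) = 1/(-258) = -1/258 ≈ -0.0038760)
O = 7949/70 (O = -3 + ((165 + 101/(-70)) - 47) = -3 + ((165 + 101*(-1/70)) - 47) = -3 + ((165 - 101/70) - 47) = -3 + (11449/70 - 47) = -3 + 8159/70 = 7949/70 ≈ 113.56)
k = 1024721/9030 (k = 20*(-1/258) + 7949/70 = -10/129 + 7949/70 = 1024721/9030 ≈ 113.48)
-k = -1*1024721/9030 = -1024721/9030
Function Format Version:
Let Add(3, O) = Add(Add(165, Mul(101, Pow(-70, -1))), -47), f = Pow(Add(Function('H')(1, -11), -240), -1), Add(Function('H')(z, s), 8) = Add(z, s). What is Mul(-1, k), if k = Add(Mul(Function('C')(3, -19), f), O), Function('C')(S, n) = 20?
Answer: Rational(-1024721, 9030) ≈ -113.48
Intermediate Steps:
Function('H')(z, s) = Add(-8, s, z) (Function('H')(z, s) = Add(-8, Add(z, s)) = Add(-8, Add(s, z)) = Add(-8, s, z))
f = Rational(-1, 258) (f = Pow(Add(Add(-8, -11, 1), -240), -1) = Pow(Add(-18, -240), -1) = Pow(-258, -1) = Rational(-1, 258) ≈ -0.0038760)
O = Rational(7949, 70) (O = Add(-3, Add(Add(165, Mul(101, Pow(-70, -1))), -47)) = Add(-3, Add(Add(165, Mul(101, Rational(-1, 70))), -47)) = Add(-3, Add(Add(165, Rational(-101, 70)), -47)) = Add(-3, Add(Rational(11449, 70), -47)) = Add(-3, Rational(8159, 70)) = Rational(7949, 70) ≈ 113.56)
k = Rational(1024721, 9030) (k = Add(Mul(20, Rational(-1, 258)), Rational(7949, 70)) = Add(Rational(-10, 129), Rational(7949, 70)) = Rational(1024721, 9030) ≈ 113.48)
Mul(-1, k) = Mul(-1, Rational(1024721, 9030)) = Rational(-1024721, 9030)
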